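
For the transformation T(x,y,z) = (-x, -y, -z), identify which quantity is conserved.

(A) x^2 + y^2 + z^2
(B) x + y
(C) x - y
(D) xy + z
A

Apply T(x,y,z) = (-x, -y, -z) to each option, i.e. replace (x, y, z) by the transformed coordinates.
Substitute the transformed coordinates into each option and compare with the original:
(A) x^2 + y^2 + z^2  ->  (-x)^2 + (-y)^2 + (-z)^2 = x^2 + y^2 + z^2   [equals x^2 + y^2 + z^2: invariant]
(B) x + y  ->  (-x) + (-y) = -x - y   [differs from x + y: not invariant]
(C) x - y  ->  (-x) - (-y) = -x + y   [differs from x - y: not invariant]
(D) xy + z  ->  (-x)(-y) + (-z) = xy - z   [differs from xy + z: not invariant]

Only option (A), x^2 + y^2 + z^2, is unchanged by the transformation.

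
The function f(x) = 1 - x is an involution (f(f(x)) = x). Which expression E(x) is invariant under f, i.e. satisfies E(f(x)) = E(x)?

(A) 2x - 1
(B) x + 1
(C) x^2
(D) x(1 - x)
D

Replace x by f(x) = 1 - x in each option and simplify. As a quick numerical cross-check, also compare E(4) with E(f(4)) = E(-3).

(A) 2x - 1  ->  2(1 - x) - 1 = 1 - 2x; check: E(4) = 7 but E(-3) = -7.   [not invariant]
(B) x + 1  ->  (1 - x) + 1 = 2 - x; check: E(4) = 5 but E(-3) = -2.   [not invariant]
(C) x^2  ->  (1 - x)^2 = (x - 1)^2; check: E(4) = 16 but E(-3) = 9.   [not invariant]
(D) x(1 - x)  ->  (1 - x)(1 - (1 - x)), which simplifies back to x(1 - x); check: E(4) = -12, E(-3) = -12.   [invariant]

Only (D) is unchanged. E is symmetric under swapping x with f(x) = 1 - x, which is exactly what an involution does.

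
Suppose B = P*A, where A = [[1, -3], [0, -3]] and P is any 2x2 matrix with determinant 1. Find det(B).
-3

By the multiplicative property of determinants, det(B) = det(P*A) = det(P) * det(A) = det(A),
so the determinant is invariant under multiplication by any determinant-1 matrix; we just need det(A).

det(A) = (1)(-3) - (-3)(0) = -3 - 0 = -3

Therefore det(B) = 1 * (-3) = -3.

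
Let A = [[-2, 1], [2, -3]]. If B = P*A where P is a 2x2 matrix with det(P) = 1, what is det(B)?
4

By the multiplicative property of determinants, det(B) = det(P*A) = det(P) * det(A) = det(A),
so the determinant is invariant under multiplication by any determinant-1 matrix; we just need det(A).

det(A) = (-2)(-3) - (1)(2) = 6 - 2 = 4

Therefore det(B) = 1 * 4 = 4.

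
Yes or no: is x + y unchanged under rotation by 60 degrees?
No

Applying rotation by 60 degrees: x' = x*cos(60 degrees) - y*sin(60 degrees) = x/2 - sqrt(3)y/2, y' = x*sin(60 degrees) + y*cos(60 degrees) = sqrt(3)x/2 + y/2

Substituting into x + y:
(x/2 - sqrt(3)y/2) + (sqrt(3)x/2 + y/2)
= x/2 + sqrt(3)x/2 - sqrt(3)y/2 + y/2

This differs from the original expression x + y, so it is NOT invariant.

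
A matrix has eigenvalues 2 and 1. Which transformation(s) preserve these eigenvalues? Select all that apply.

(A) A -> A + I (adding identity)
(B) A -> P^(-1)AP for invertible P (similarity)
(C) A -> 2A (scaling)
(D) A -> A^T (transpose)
B and D

Eigenvalues are preserved by:
1. Similarity transformations: A -> P^(-1)AP (same characteristic polynomial)
2. Transpose: A^T has the same eigenvalues as A

Eigenvalues are NOT preserved by:
- Adding identity: eigenvalues become 2+1, 1+1
- Scaling: eigenvalues become 4, 2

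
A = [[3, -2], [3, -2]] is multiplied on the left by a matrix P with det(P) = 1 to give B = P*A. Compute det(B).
0

By the multiplicative property of determinants, det(B) = det(P*A) = det(P) * det(A) = det(A),
so the determinant is invariant under multiplication by any determinant-1 matrix; we just need det(A).

det(A) = (3)(-2) - (-2)(3) = -6 - (-6) = 0

Therefore det(B) = 1 * 0 = 0.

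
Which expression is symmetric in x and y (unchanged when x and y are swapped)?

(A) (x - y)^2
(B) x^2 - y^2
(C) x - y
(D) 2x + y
A

A symmetric expression is unchanged when the variables are permuted; here the transformation to test is the swap (x, y) -> (y, x).
Substitute the transformed coordinates into each option and compare with the original:
(A) (x - y)^2  ->  ((y) - (x))^2 = x^2 - 2xy + y^2   [equals (x - y)^2: invariant]
(B) x^2 - y^2  ->  (y)^2 - (x)^2 = -x^2 + y^2   [differs from x^2 - y^2: not invariant]
(C) x - y  ->  (y) - (x) = -x + y   [differs from x - y: not invariant]
(D) 2x + y  ->  2(y) + (x) = x + 2y   [differs from 2x + y: not invariant]

Only option (A), (x - y)^2, is unchanged by the transformation.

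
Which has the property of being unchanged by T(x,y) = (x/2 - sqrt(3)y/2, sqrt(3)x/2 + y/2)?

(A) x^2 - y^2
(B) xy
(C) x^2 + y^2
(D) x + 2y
C

An expression E(x,y) is invariant under T if E(T(x,y)) = E(x,y). Here T(x,y) = (x/2 - sqrt(3)y/2, sqrt(3)x/2 + y/2).
Substitute the transformed coordinates into each option and compare with the original:
(A) x^2 - y^2  ->  (x/2 - sqrt(3)y/2)^2 - (sqrt(3)x/2 + y/2)^2 = -x^2/2 - sqrt(3)xy + y^2/2   [differs from x^2 - y^2: not invariant]
(B) xy  ->  (x/2 - sqrt(3)y/2)(sqrt(3)x/2 + y/2) = sqrt(3)x^2/4 - xy/2 - sqrt(3)y^2/4   [differs from xy: not invariant]
(C) x^2 + y^2  ->  (x/2 - sqrt(3)y/2)^2 + (sqrt(3)x/2 + y/2)^2 = x^2 + y^2   [equals x^2 + y^2: invariant]
(D) x + 2y  ->  (x/2 - sqrt(3)y/2) + 2(sqrt(3)x/2 + y/2) = x/2 + sqrt(3)x - sqrt(3)y/2 + y   [differs from x + 2y: not invariant]

Only option (C), x^2 + y^2, is unchanged by the transformation.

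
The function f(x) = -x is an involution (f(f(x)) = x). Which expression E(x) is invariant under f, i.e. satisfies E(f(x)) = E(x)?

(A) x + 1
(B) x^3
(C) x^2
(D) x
C

Replace x by f(x) = -x in each option and simplify. As a quick numerical cross-check, also compare E(5) with E(f(5)) = E(-5).

(A) x + 1  ->  (-x) + 1 = 1 - x; check: E(5) = 6 but E(-5) = -4.   [not invariant]
(B) x^3  ->  (-x)^3 = -x^3; check: E(5) = 125 but E(-5) = -125.   [not invariant]
(C) x^2  ->  (-x)^2, which simplifies back to x^2; check: E(5) = 25, E(-5) = 25.   [invariant]
(D) x  ->  (-x) = -x; check: E(5) = 5 but E(-5) = -5.   [not invariant]

Only (C) is unchanged. E is symmetric under swapping x with f(x) = -x, which is exactly what an involution does.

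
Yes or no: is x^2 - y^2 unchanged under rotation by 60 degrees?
No

Applying rotation by 60 degrees: x' = x*cos(60 degrees) - y*sin(60 degrees) = x/2 - sqrt(3)y/2, y' = x*sin(60 degrees) + y*cos(60 degrees) = sqrt(3)x/2 + y/2

Substituting into x^2 - y^2:
(x/2 - sqrt(3)y/2)^2 - (sqrt(3)x/2 + y/2)^2
= -x^2/2 - sqrt(3)xy + y^2/2

This differs from the original expression x^2 - y^2, so it is NOT invariant.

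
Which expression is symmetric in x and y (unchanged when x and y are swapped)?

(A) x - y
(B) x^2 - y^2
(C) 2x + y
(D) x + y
D

A symmetric expression is unchanged when the variables are permuted; here the transformation to test is the swap (x, y) -> (y, x).
Substitute the transformed coordinates into each option and compare with the original:
(A) x - y  ->  (y) - (x) = -x + y   [differs from x - y: not invariant]
(B) x^2 - y^2  ->  (y)^2 - (x)^2 = -x^2 + y^2   [differs from x^2 - y^2: not invariant]
(C) 2x + y  ->  2(y) + (x) = x + 2y   [differs from 2x + y: not invariant]
(D) x + y  ->  (y) + (x) = x + y   [equals x + y: invariant]

Only option (D), x + y, is unchanged by the transformation.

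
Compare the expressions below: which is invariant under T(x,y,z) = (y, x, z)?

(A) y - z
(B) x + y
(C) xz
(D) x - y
B

Apply T(x,y,z) = (y, x, z) to each option, i.e. replace (x, y, z) by the transformed coordinates.
Substitute the transformed coordinates into each option and compare with the original:
(A) y - z  ->  (x) - (z) = x - z   [differs from y - z: not invariant]
(B) x + y  ->  (y) + (x) = x + y   [equals x + y: invariant]
(C) xz  ->  (y)(z) = yz   [differs from xz: not invariant]
(D) x - y  ->  (y) - (x) = -x + y   [differs from x - y: not invariant]

Only option (B), x + y, is unchanged by the transformation.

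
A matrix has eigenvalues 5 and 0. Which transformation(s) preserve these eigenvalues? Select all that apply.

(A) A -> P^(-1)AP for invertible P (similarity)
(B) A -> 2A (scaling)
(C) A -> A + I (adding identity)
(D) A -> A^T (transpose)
A and D

Eigenvalues are preserved by:
1. Similarity transformations: A -> P^(-1)AP (same characteristic polynomial)
2. Transpose: A^T has the same eigenvalues as A

Eigenvalues are NOT preserved by:
- Adding identity: eigenvalues become 5+1, 0+1
- Scaling: eigenvalues become 10, 0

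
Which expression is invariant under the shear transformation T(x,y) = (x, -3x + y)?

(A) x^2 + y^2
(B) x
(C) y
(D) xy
B

Under the shear T(x,y) = (x, -3x + y):
Substitute the transformed coordinates into each option and compare with the original:
(A) x^2 + y^2  ->  (x)^2 + (-3x + y)^2 = 10x^2 - 6xy + y^2   [differs from x^2 + y^2: not invariant]
(B) x  ->  (x) = x   [equals x: invariant]
(C) y  ->  (-3x + y) = -3x + y   [differs from y: not invariant]
(D) xy  ->  (x)(-3x + y) = -3x^2 + xy   [differs from xy: not invariant]

Only option (B), x, is unchanged by the transformation.
A vertical shear moves points parallel to the y-axis, so the x-coordinate (and any function of x alone) is unchanged.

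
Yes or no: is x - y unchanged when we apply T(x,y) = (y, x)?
No

Substitute T(x,y) = (y, x) into the expression and compare with the original.

Original: x - y
After applying T: (y) - (x) = -x + y

This differs from the original x - y (difference: -2x + 2y), so the expression is NOT invariant.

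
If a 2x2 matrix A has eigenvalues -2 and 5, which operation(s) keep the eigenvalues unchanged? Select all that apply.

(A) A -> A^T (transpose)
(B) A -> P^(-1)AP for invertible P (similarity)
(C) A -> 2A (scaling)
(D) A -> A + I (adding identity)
A and B

Eigenvalues are preserved by:
1. Similarity transformations: A -> P^(-1)AP (same characteristic polynomial)
2. Transpose: A^T has the same eigenvalues as A

Eigenvalues are NOT preserved by:
- Adding identity: eigenvalues become -2+1, 5+1
- Scaling: eigenvalues become -4, 10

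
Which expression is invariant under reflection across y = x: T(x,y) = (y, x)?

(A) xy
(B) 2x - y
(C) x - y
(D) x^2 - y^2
A

The map is reflection across y = x: T(x,y) = (y, x).
Substitute the transformed coordinates into each option and compare with the original:
(A) xy  ->  (y)(x) = xy   [equals xy: invariant]
(B) 2x - y  ->  2(y) - (x) = -x + 2y   [differs from 2x - y: not invariant]
(C) x - y  ->  (y) - (x) = -x + y   [differs from x - y: not invariant]
(D) x^2 - y^2  ->  (y)^2 - (x)^2 = -x^2 + y^2   [differs from x^2 - y^2: not invariant]

Only option (A), xy, is unchanged by the transformation.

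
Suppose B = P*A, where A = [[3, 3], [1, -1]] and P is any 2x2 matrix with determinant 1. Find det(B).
-6

By the multiplicative property of determinants, det(B) = det(P*A) = det(P) * det(A) = det(A),
so the determinant is invariant under multiplication by any determinant-1 matrix; we just need det(A).

det(A) = (3)(-1) - (3)(1) = -3 - 3 = -6

Therefore det(B) = 1 * (-6) = -6.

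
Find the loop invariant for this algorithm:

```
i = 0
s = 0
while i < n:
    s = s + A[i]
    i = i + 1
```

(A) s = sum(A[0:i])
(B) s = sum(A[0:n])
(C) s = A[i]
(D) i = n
A

A loop invariant must hold before the first iteration and be re-established by every execution of the body.

(A) s = sum(A[0:i]): Initially i = 0 and s = 0 = sum of the empty slice A[0:0]. If s = sum(A[0:i]) holds at the top of an iteration, the body sets s to sum(A[0:i]) + A[i] = sum(A[0:i+1]) and then i to i+1, so s = sum(A[0:i]) holds again. At exit i = n, giving s = sum(A[0:n]).

The other options fail:
(B) s = sum(A[0:n]): false before the loop (s = 0, not the full sum) -- it only becomes true at exit.
(C) s = A[i]: after the first iteration s = A[0] but i = 1, so s = A[i] compares s with the wrong element (and fails in general).
(D) i = n: false initially (i = 0); it is the exit condition, not an invariant.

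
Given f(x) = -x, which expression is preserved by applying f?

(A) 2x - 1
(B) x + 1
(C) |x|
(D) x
C

For f(x) = -x:
Applying f replaces x by -x. Since |-x| = |x|, the absolute value is unchanged by f, whereas x -> -x, 2x - 1 -> -2x - 1 and x + 1 -> -x + 1 all change.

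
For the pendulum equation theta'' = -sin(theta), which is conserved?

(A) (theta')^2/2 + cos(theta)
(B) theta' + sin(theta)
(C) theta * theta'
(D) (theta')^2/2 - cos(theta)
D

A first integral I satisfies dI/dt = 0 along every solution. Differentiate each option and use the equation of motion:
(A) d/dt[(theta')^2/2 + cos(theta)] = theta' theta'' - sin(theta) theta' = -2 theta' sin(theta), not identically 0
(B) d/dt[theta' + sin(theta)] = theta'' + cos(theta) theta' = -sin(theta) + theta' cos(theta), not identically 0
(C) d/dt[theta * theta'] = (theta')^2 + theta theta'' = (theta')^2 - theta sin(theta), not identically 0
(D) d/dt[(theta')^2/2 - cos(theta)] = theta' theta'' + sin(theta) theta' = theta'(-sin(theta)) + theta' sin(theta) = 0

Only (D) has zero time-derivative. This is the total energy: kinetic (theta')^2/2 plus potential -cos(theta).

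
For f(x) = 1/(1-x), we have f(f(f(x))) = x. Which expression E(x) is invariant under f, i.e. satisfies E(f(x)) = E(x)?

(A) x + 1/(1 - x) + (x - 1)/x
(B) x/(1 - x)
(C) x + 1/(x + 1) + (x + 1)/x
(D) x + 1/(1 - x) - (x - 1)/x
A

Replace x by f(x) = 1/(1 - x) in each option and simplify. As a quick numerical cross-check, also compare E(3) with E(f(3)) = E(-1/2).

(A) x + 1/(1 - x) + (x - 1)/x  ->  (1/(1 - x)) + 1/(1 - (1/(1 - x))) + ((1/(1 - x)) - 1)/(1/(1 - x)), which simplifies back to x + 1/(1 - x) + (x - 1)/x; check: E(3) = 19/6, E(-1/2) = 19/6.   [invariant]
(B) x/(1 - x)  ->  (1/(1 - x))/(1 - (1/(1 - x))) = -1/x; check: E(3) = -3/2 but E(-1/2) = -1/3.   [not invariant]
(C) x + 1/(x + 1) + (x + 1)/x  ->  (1/(1 - x)) + 1/((1/(1 - x)) + 1) + ((1/(1 - x)) + 1)/(1/(1 - x)) = (-x^3 + 6x^2 - 11x + 7)/(x^2 - 3x + 2); check: E(3) = 55/12 but E(-1/2) = 1/2.   [not invariant]
(D) x + 1/(1 - x) - (x - 1)/x  ->  (1/(1 - x)) + 1/(1 - (1/(1 - x))) - ((1/(1 - x)) - 1)/(1/(1 - x)) = (x^2(1 - x) - x + (x - 1)^2)/(x(x - 1)); check: E(3) = 11/6 but E(-1/2) = -17/6.   [not invariant]

Only (A) is unchanged. Indeed f(f(x)) = 1/(1 - 1/(1-x)) = (1-x)/(-x) = (x-1)/x, so E(x) = x + f(x) + f(f(x)) is the sum over the whole 3-cycle; applying f just permutes the three terms cyclically (x -> f(x) -> f(f(x)) -> x), leaving the sum unchanged.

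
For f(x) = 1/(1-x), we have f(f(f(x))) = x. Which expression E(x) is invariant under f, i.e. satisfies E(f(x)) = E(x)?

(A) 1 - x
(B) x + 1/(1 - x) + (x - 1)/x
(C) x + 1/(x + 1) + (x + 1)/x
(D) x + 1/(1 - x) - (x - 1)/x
B

Replace x by f(x) = 1/(1 - x) in each option and simplify. As a quick numerical cross-check, also compare E(5) with E(f(5)) = E(-1/4).

(A) 1 - x  ->  1 - (1/(1 - x)) = x/(x - 1); check: E(5) = -4 but E(-1/4) = 5/4.   [not invariant]
(B) x + 1/(1 - x) + (x - 1)/x  ->  (1/(1 - x)) + 1/(1 - (1/(1 - x))) + ((1/(1 - x)) - 1)/(1/(1 - x)), which simplifies back to x + 1/(1 - x) + (x - 1)/x; check: E(5) = 111/20, E(-1/4) = 111/20.   [invariant]
(C) x + 1/(x + 1) + (x + 1)/x  ->  (1/(1 - x)) + 1/((1/(1 - x)) + 1) + ((1/(1 - x)) + 1)/(1/(1 - x)) = (-x^3 + 6x^2 - 11x + 7)/(x^2 - 3x + 2); check: E(5) = 191/30 but E(-1/4) = -23/12.   [not invariant]
(D) x + 1/(1 - x) - (x - 1)/x  ->  (1/(1 - x)) + 1/(1 - (1/(1 - x))) - ((1/(1 - x)) - 1)/(1/(1 - x)) = (x^2(1 - x) - x + (x - 1)^2)/(x(x - 1)); check: E(5) = 79/20 but E(-1/4) = -89/20.   [not invariant]

Only (B) is unchanged. Indeed f(f(x)) = 1/(1 - 1/(1-x)) = (1-x)/(-x) = (x-1)/x, so E(x) = x + f(x) + f(f(x)) is the sum over the whole 3-cycle; applying f just permutes the three terms cyclically (x -> f(x) -> f(f(x)) -> x), leaving the sum unchanged.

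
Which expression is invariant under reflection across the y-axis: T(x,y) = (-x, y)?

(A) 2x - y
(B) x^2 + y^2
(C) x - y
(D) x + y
B

The map is reflection across the y-axis: T(x,y) = (-x, y).
Substitute the transformed coordinates into each option and compare with the original:
(A) 2x - y  ->  2(-x) - (y) = -2x - y   [differs from 2x - y: not invariant]
(B) x^2 + y^2  ->  (-x)^2 + (y)^2 = x^2 + y^2   [equals x^2 + y^2: invariant]
(C) x - y  ->  (-x) - (y) = -x - y   [differs from x - y: not invariant]
(D) x + y  ->  (-x) + (y) = -x + y   [differs from x + y: not invariant]

Only option (B), x^2 + y^2, is unchanged by the transformation.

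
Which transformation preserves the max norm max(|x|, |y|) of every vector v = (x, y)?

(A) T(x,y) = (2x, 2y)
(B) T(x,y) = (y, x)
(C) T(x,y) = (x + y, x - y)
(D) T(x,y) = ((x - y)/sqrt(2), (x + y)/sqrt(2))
B

A transformation preserves a norm if ||T(v)|| = ||v|| for every v; a single vector where the norm changes rules an option out.

(A) T(x,y) = (2x, 2y): v = (1, 0) has norm max(|1|, |0|) = 1, but T(v) = (2, 0) has norm 2 -- not preserved.
(B) T(x,y) = (y, x): preserves the norm -- it only permutes the coordinates and/or flips signs, which leaves max(|x|, |y|) unchanged.
(C) T(x,y) = (x + y, x - y): v = (1, 1) has norm max(|1|, |1|) = 1, but T(v) = (2, 0) has norm 2 -- not preserved.
(D) T(x,y) = ((x - y)/sqrt(2), (x + y)/sqrt(2)): v = (1, 0) has norm max(|1|, |0|) = 1, but T(v) = (sqrt(2)/2, sqrt(2)/2) has norm sqrt(2)/2 -- not preserved.

Therefore the answer is (B).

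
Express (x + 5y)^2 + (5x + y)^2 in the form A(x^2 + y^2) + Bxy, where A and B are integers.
26(x^2 + y^2) + 20xy

Expanding: (x + 5y)^2 = x^2 + 10xy + 25y^2
(5x + y)^2 = 25x^2 + 10xy + y^2
Sum = (1+25)(x^2+y^2) + 20xy = 26(x^2 + y^2) + 20xy
This is symmetric in x and y.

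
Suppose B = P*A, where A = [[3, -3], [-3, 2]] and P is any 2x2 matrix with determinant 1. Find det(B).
-3

By the multiplicative property of determinants, det(B) = det(P*A) = det(P) * det(A) = det(A),
so the determinant is invariant under multiplication by any determinant-1 matrix; we just need det(A).

det(A) = (3)(2) - (-3)(-3) = 6 - 9 = -3

Therefore det(B) = 1 * (-3) = -3.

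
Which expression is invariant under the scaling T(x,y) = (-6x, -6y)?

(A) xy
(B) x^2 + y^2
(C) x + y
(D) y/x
D

Under the uniform scaling T(x,y) = (-6x, -6y):
Substitute the transformed coordinates into each option and compare with the original:
(A) xy  ->  (-6x)(-6y) = 36xy   [differs from xy: not invariant]
(B) x^2 + y^2  ->  (-6x)^2 + (-6y)^2 = 36x^2 + 36y^2   [differs from x^2 + y^2: not invariant]
(C) x + y  ->  (-6x) + (-6y) = -6x - 6y   [differs from x + y: not invariant]
(D) y/x  ->  (-6y)/(-6x) = y/x   [equals y/x: invariant]

Only option (D), y/x, is unchanged by the transformation.
The common factor -6 cancels in a ratio of coordinates, while sums, products and sums of squares pick up factors of -6 or 36.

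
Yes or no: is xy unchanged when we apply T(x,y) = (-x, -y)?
Yes

Substitute T(x,y) = (-x, -y) into the expression and compare with the original.

Original: xy
After applying T: (-x)(-y) = xy

This is identical to the original xy, so the expression is invariant.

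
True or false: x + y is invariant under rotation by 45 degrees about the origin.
False

Applying rotation by 45 degrees: x' = x*cos(45 degrees) - y*sin(45 degrees) = sqrt(2)x/2 - sqrt(2)y/2, y' = x*sin(45 degrees) + y*cos(45 degrees) = sqrt(2)x/2 + sqrt(2)y/2

Substituting into x + y:
(sqrt(2)x/2 - sqrt(2)y/2) + (sqrt(2)x/2 + sqrt(2)y/2)
= sqrt(2)x

This differs from the original expression x + y, so it is NOT invariant.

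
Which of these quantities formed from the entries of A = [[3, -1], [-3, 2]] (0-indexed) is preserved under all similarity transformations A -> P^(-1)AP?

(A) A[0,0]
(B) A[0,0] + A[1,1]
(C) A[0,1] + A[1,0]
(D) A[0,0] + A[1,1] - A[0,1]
B

A[0,0] + A[1,1] is the trace of A. By the cyclic property of the trace, tr(P^(-1)AP) = tr(APP^(-1)) = tr(A), so it is the same for every matrix similar to A.

The other combinations are not similarity invariants. For example, take P = [[1, 2], [0, 1]] (det P = 1), so P^(-1) = [[1, -2], [0, 1]] and
B = P^(-1)AP = [[9, 13], [-3, -4]].
Evaluating each option on A and on B:
(A) A[0,0]: 3 for A, 9 for B -> changes
(B) A[0,0] + A[1,1]: 5 for A, 5 for B -> unchanged
(C) A[0,1] + A[1,0]: -4 for A, 10 for B -> changes
(D) A[0,0] + A[1,1] - A[0,1]: 6 for A, -8 for B -> changes

Only (B) A[0,0] + A[1,1] = 5 survives (and it does so for every P, not just this one), so it is the invariant.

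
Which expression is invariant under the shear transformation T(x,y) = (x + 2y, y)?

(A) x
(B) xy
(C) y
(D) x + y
C

Under the shear T(x,y) = (x + 2y, y):
Substitute the transformed coordinates into each option and compare with the original:
(A) x  ->  (x + 2y) = x + 2y   [differs from x: not invariant]
(B) xy  ->  (x + 2y)(y) = xy + 2y^2   [differs from xy: not invariant]
(C) y  ->  (y) = y   [equals y: invariant]
(D) x + y  ->  (x + 2y) + (y) = x + 3y   [differs from x + y: not invariant]

Only option (C), y, is unchanged by the transformation.
A horizontal shear moves points parallel to the x-axis, so the y-coordinate (and any function of y alone) is unchanged.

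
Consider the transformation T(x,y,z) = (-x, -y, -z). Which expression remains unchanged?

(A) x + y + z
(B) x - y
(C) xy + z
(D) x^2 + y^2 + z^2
D

Apply T(x,y,z) = (-x, -y, -z) to each option, i.e. replace (x, y, z) by the transformed coordinates.
Substitute the transformed coordinates into each option and compare with the original:
(A) x + y + z  ->  (-x) + (-y) + (-z) = -x - y - z   [differs from x + y + z: not invariant]
(B) x - y  ->  (-x) - (-y) = -x + y   [differs from x - y: not invariant]
(C) xy + z  ->  (-x)(-y) + (-z) = xy - z   [differs from xy + z: not invariant]
(D) x^2 + y^2 + z^2  ->  (-x)^2 + (-y)^2 + (-z)^2 = x^2 + y^2 + z^2   [equals x^2 + y^2 + z^2: invariant]

Only option (D), x^2 + y^2 + z^2, is unchanged by the transformation.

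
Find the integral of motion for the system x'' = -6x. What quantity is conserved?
E = (x')^2 + 6x^2

Multiply the equation by x':
x' * x'' = -6x * x'
The left side is d/dt[(x')^2/2] and the right side is d/dt[-6x^2/2], so
d/dt[(x')^2/2 + 6x^2/2] = 0, i.e. (x')^2/2 + 6x^2/2 = constant.
Multiplying by 2, the integral of motion is E = (x')^2 + 6x^2.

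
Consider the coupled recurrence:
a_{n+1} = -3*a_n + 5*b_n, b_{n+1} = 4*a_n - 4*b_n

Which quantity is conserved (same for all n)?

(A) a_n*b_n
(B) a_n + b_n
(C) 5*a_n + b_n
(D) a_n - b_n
B

Replace a_n by a_{n+1} = -3*a_n + 5*b_n and b_n by b_{n+1} = 4*a_n - 4*b_n in each option and simplify:
(A) a_n*b_n  ->  (-3*a_n + 5*b_n)*(4*a_n - 4*b_n) = -12*a_n^2 + 32*a_n*b_n - 20*b_n^2   [not conserved]
(B) a_n + b_n  ->  (-3*a_n + 5*b_n) + (4*a_n - 4*b_n) = a_n + b_n   [conserved]
(C) 5*a_n + b_n  ->  5*(-3*a_n + 5*b_n) + (4*a_n - 4*b_n) = -11*a_n + 21*b_n   [not conserved]
(D) a_n - b_n  ->  (-3*a_n + 5*b_n) - (4*a_n - 4*b_n) = -7*a_n + 9*b_n   [not conserved]

Only (B) a_n + b_n returns to itself after one step, so it is the conserved quantity.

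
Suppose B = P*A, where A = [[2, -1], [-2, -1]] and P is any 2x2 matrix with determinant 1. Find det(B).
-4

By the multiplicative property of determinants, det(B) = det(P*A) = det(P) * det(A) = det(A),
so the determinant is invariant under multiplication by any determinant-1 matrix; we just need det(A).

det(A) = (2)(-1) - (-1)(-2) = -2 - 2 = -4

Therefore det(B) = 1 * (-4) = -4.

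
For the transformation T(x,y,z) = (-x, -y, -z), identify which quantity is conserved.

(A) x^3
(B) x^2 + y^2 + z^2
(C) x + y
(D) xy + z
B

Apply T(x,y,z) = (-x, -y, -z) to each option, i.e. replace (x, y, z) by the transformed coordinates.
Substitute the transformed coordinates into each option and compare with the original:
(A) x^3  ->  (-x)^3 = -x^3   [differs from x^3: not invariant]
(B) x^2 + y^2 + z^2  ->  (-x)^2 + (-y)^2 + (-z)^2 = x^2 + y^2 + z^2   [equals x^2 + y^2 + z^2: invariant]
(C) x + y  ->  (-x) + (-y) = -x - y   [differs from x + y: not invariant]
(D) xy + z  ->  (-x)(-y) + (-z) = xy - z   [differs from xy + z: not invariant]

Only option (B), x^2 + y^2 + z^2, is unchanged by the transformation.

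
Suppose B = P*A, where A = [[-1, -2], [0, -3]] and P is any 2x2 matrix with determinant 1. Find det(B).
3

By the multiplicative property of determinants, det(B) = det(P*A) = det(P) * det(A) = det(A),
so the determinant is invariant under multiplication by any determinant-1 matrix; we just need det(A).

det(A) = (-1)(-3) - (-2)(0) = 3 - 0 = 3

Therefore det(B) = 1 * 3 = 3.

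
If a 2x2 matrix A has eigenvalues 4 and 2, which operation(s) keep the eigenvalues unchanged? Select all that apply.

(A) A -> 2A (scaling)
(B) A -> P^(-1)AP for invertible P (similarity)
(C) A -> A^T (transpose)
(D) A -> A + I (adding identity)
B and C

Eigenvalues are preserved by:
1. Similarity transformations: A -> P^(-1)AP (same characteristic polynomial)
2. Transpose: A^T has the same eigenvalues as A

Eigenvalues are NOT preserved by:
- Adding identity: eigenvalues become 4+1, 2+1
- Scaling: eigenvalues become 8, 4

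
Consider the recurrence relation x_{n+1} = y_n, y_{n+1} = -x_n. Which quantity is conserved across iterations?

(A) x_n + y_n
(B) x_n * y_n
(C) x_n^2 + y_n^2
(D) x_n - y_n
C

For the recurrence x_{n+1} = y_n, y_{n+1} = -x_n:

x_{n+1}^2 + y_{n+1}^2 = y_n^2 + (-x_n)^2 = x_n^2 + y_n^2
The sum of squares is conserved (like energy in a harmonic oscillator).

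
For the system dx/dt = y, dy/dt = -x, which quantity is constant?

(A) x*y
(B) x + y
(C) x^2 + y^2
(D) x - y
C

A first integral I satisfies dI/dt = 0 along every solution. Differentiate each option and use the equation of motion:
(A) d/dt[x*y] = (dx/dt)y + x(dy/dt) = y^2 - x^2, not identically 0
(B) d/dt[x + y] = y + (-x) = y - x, not identically 0
(C) d/dt[x^2 + y^2] = 2x*dx/dt + 2y*dy/dt = 2x*y + 2y*(-x) = 0
(D) d/dt[x - y] = y - (-x) = x + y, not identically 0

Only (C) has zero time-derivative. So x^2 + y^2 (the squared radius; trajectories are circles) is the conserved quantity.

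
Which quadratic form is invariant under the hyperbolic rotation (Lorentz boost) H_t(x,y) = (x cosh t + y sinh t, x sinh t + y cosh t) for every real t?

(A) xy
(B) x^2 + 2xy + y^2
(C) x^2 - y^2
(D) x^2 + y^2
C

Write x' = x cosh t + y sinh t, y' = x sinh t + y cosh t and substitute into each option:
(A) xy: (x cosh t + y sinh t)(x sinh t + y cosh t) = xy(cosh^2 t + sinh^2 t) + (x^2 + y^2) sinh t cosh t = xy cosh 2t + (x^2 + y^2)(sinh 2t)/2   [not invariant for t != 0]
(B) x^2 + 2xy + y^2: (x' + y')^2 with x' + y' = (x + y)(cosh t + sinh t) = (x + y)e^t, so it becomes (x + y)^2 e^(2t)   [not invariant for t != 0]
(C) x^2 - y^2: (x cosh t + y sinh t)^2 - (x sinh t + y cosh t)^2 = x^2(cosh^2 t - sinh^2 t) + 2xy(cosh t sinh t - sinh t cosh t) + y^2(sinh^2 t - cosh^2 t) = x^2 - y^2   [invariant, using cosh^2 t - sinh^2 t = 1]
(D) x^2 + y^2: (x cosh t + y sinh t)^2 + (x sinh t + y cosh t)^2 = (x^2 + y^2)(cosh^2 t + sinh^2 t) + 4xy sinh t cosh t = (x^2 + y^2) cosh 2t + 2xy sinh 2t   [not invariant for t != 0]

Only (C) x^2 - y^2 is unchanged; it is the Minkowski form preserved by Lorentz boosts, just as x^2 + y^2 is preserved by ordinary rotations.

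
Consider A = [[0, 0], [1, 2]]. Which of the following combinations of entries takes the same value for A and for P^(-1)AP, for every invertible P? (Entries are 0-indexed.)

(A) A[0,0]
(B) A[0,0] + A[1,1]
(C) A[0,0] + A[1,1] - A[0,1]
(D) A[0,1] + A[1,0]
B

A[0,0] + A[1,1] is the trace of A. By the cyclic property of the trace, tr(P^(-1)AP) = tr(APP^(-1)) = tr(A), so it is the same for every matrix similar to A.

The other combinations are not similarity invariants. For example, take P = [[1, -1], [0, 1]] (det P = 1), so P^(-1) = [[1, 1], [0, 1]] and
B = P^(-1)AP = [[1, 1], [1, 1]].
Evaluating each option on A and on B:
(A) A[0,0]: 0 for A, 1 for B -> changes
(B) A[0,0] + A[1,1]: 2 for A, 2 for B -> unchanged
(C) A[0,0] + A[1,1] - A[0,1]: 2 for A, 1 for B -> changes
(D) A[0,1] + A[1,0]: 1 for A, 2 for B -> changes

Only (B) A[0,0] + A[1,1] = 2 survives (and it does so for every P, not just this one), so it is the invariant.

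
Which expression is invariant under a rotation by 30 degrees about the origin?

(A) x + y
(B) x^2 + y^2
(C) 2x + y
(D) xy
B

A rotation by 30 degrees sends (x, y) to (sqrt(3)x/2 - y/2, x/2 + sqrt(3)y/2).
Substitute the transformed coordinates into each option and compare with the original:
(A) x + y  ->  (sqrt(3)x/2 - y/2) + (x/2 + sqrt(3)y/2) = x/2 + sqrt(3)x/2 - y/2 + sqrt(3)y/2   [differs from x + y: not invariant]
(B) x^2 + y^2  ->  (sqrt(3)x/2 - y/2)^2 + (x/2 + sqrt(3)y/2)^2 = x^2 + y^2   [equals x^2 + y^2: invariant]
(C) 2x + y  ->  2(sqrt(3)x/2 - y/2) + (x/2 + sqrt(3)y/2) = x/2 + sqrt(3)x - y + sqrt(3)y/2   [differs from 2x + y: not invariant]
(D) xy  ->  (sqrt(3)x/2 - y/2)(x/2 + sqrt(3)y/2) = sqrt(3)x^2/4 + xy/2 - sqrt(3)y^2/4   [differs from xy: not invariant]

Only option (B), x^2 + y^2, is unchanged by the transformation.
Geometrically, x^2 + y^2 is the squared distance from the origin, which every rotation about the origin preserves.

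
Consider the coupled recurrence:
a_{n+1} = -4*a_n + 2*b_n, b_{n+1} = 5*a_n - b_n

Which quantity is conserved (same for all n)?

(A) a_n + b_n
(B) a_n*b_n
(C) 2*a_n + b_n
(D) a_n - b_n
A

Replace a_n by a_{n+1} = -4*a_n + 2*b_n and b_n by b_{n+1} = 5*a_n - b_n in each option and simplify:
(A) a_n + b_n  ->  (-4*a_n + 2*b_n) + (5*a_n - b_n) = a_n + b_n   [conserved]
(B) a_n*b_n  ->  (-4*a_n + 2*b_n)*(5*a_n - b_n) = -20*a_n^2 + 14*a_n*b_n - 2*b_n^2   [not conserved]
(C) 2*a_n + b_n  ->  2*(-4*a_n + 2*b_n) + (5*a_n - b_n) = -3*a_n + 3*b_n   [not conserved]
(D) a_n - b_n  ->  (-4*a_n + 2*b_n) - (5*a_n - b_n) = -9*a_n + 3*b_n   [not conserved]

Only (A) a_n + b_n returns to itself after one step, so it is the conserved quantity.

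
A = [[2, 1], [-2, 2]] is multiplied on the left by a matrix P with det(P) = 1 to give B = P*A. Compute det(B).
6

By the multiplicative property of determinants, det(B) = det(P*A) = det(P) * det(A) = det(A),
so the determinant is invariant under multiplication by any determinant-1 matrix; we just need det(A).

det(A) = (2)(2) - (1)(-2) = 4 - (-2) = 6

Therefore det(B) = 1 * 6 = 6.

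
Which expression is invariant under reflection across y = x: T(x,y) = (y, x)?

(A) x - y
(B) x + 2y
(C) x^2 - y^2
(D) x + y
D

The map is reflection across y = x: T(x,y) = (y, x).
Substitute the transformed coordinates into each option and compare with the original:
(A) x - y  ->  (y) - (x) = -x + y   [differs from x - y: not invariant]
(B) x + 2y  ->  (y) + 2(x) = 2x + y   [differs from x + 2y: not invariant]
(C) x^2 - y^2  ->  (y)^2 - (x)^2 = -x^2 + y^2   [differs from x^2 - y^2: not invariant]
(D) x + y  ->  (y) + (x) = x + y   [equals x + y: invariant]

Only option (D), x + y, is unchanged by the transformation.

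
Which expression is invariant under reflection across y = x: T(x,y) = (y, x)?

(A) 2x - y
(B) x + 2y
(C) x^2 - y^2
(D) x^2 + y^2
D

The map is reflection across y = x: T(x,y) = (y, x).
Substitute the transformed coordinates into each option and compare with the original:
(A) 2x - y  ->  2(y) - (x) = -x + 2y   [differs from 2x - y: not invariant]
(B) x + 2y  ->  (y) + 2(x) = 2x + y   [differs from x + 2y: not invariant]
(C) x^2 - y^2  ->  (y)^2 - (x)^2 = -x^2 + y^2   [differs from x^2 - y^2: not invariant]
(D) x^2 + y^2  ->  (y)^2 + (x)^2 = x^2 + y^2   [equals x^2 + y^2: invariant]

Only option (D), x^2 + y^2, is unchanged by the transformation.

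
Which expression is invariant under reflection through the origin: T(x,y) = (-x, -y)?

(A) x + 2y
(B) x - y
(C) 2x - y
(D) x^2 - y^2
D

The map is reflection through the origin: T(x,y) = (-x, -y).
Substitute the transformed coordinates into each option and compare with the original:
(A) x + 2y  ->  (-x) + 2(-y) = -x - 2y   [differs from x + 2y: not invariant]
(B) x - y  ->  (-x) - (-y) = -x + y   [differs from x - y: not invariant]
(C) 2x - y  ->  2(-x) - (-y) = -2x + y   [differs from 2x - y: not invariant]
(D) x^2 - y^2  ->  (-x)^2 - (-y)^2 = x^2 - y^2   [equals x^2 - y^2: invariant]

Only option (D), x^2 - y^2, is unchanged by the transformation.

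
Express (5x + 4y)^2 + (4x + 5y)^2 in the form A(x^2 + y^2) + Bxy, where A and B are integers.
41(x^2 + y^2) + 80xy

Expanding: (5x + 4y)^2 = 25x^2 + 40xy + 16y^2
(4x + 5y)^2 = 16x^2 + 40xy + 25y^2
Sum = (25+16)(x^2+y^2) + 80xy = 41(x^2 + y^2) + 80xy
This is symmetric in x and y.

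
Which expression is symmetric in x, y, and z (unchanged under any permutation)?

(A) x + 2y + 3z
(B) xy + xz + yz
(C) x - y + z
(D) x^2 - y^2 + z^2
B

A symmetric expression is unchanged when the variables are permuted; here the transformation to test is the swap (x, y) -> (y, x).
A symmetric expression must survive every permutation; the single swap x <-> y already eliminates the distractors, and the keyed expression is also unchanged by x <-> z and y <-> z (each variable enters it in exactly the same way).
Substitute the transformed coordinates into each option and compare with the original:
(A) x + 2y + 3z  ->  (y) + 2(x) + 3z = 2x + y + 3z   [differs from x + 2y + 3z: not invariant]
(B) xy + xz + yz  ->  (y)(x) + (y)z + (x)z = xy + xz + yz   [equals xy + xz + yz: invariant]
(C) x - y + z  ->  (y) - (x) + z = -x + y + z   [differs from x - y + z: not invariant]
(D) x^2 - y^2 + z^2  ->  (y)^2 - (x)^2 + z^2 = -x^2 + y^2 + z^2   [differs from x^2 - y^2 + z^2: not invariant]

Only option (B), xy + xz + yz, is unchanged by the transformation.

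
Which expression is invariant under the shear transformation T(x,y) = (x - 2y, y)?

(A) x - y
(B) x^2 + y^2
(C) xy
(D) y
D

Under the shear T(x,y) = (x - 2y, y):
Substitute the transformed coordinates into each option and compare with the original:
(A) x - y  ->  (x - 2y) - (y) = x - 3y   [differs from x - y: not invariant]
(B) x^2 + y^2  ->  (x - 2y)^2 + (y)^2 = x^2 - 4xy + 5y^2   [differs from x^2 + y^2: not invariant]
(C) xy  ->  (x - 2y)(y) = xy - 2y^2   [differs from xy: not invariant]
(D) y  ->  (y) = y   [equals y: invariant]

Only option (D), y, is unchanged by the transformation.
A horizontal shear moves points parallel to the x-axis, so the y-coordinate (and any function of y alone) is unchanged.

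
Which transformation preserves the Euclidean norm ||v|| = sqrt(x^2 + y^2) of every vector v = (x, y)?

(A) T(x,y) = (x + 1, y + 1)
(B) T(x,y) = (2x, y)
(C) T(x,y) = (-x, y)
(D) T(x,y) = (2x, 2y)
C

A transformation preserves a norm if ||T(v)|| = ||v|| for every v; a single vector where the norm changes rules an option out.

(A) T(x,y) = (x + 1, y + 1): v = (1, 0) has norm sqrt((1)^2 + (0)^2) = 1, but T(v) = (2, 1) has norm sqrt(5) -- not preserved.
(B) T(x,y) = (2x, y): v = (1, 0) has norm sqrt((1)^2 + (0)^2) = 1, but T(v) = (2, 0) has norm 2 -- not preserved.
(C) T(x,y) = (-x, y): preserves the norm -- it is an orthogonal map (a rotation/reflection), and (-x)^2 + (y)^2 simplifies to x^2 + y^2.
(D) T(x,y) = (2x, 2y): v = (1, 0) has norm sqrt((1)^2 + (0)^2) = 1, but T(v) = (2, 0) has norm 2 -- not preserved.

Therefore the answer is (C).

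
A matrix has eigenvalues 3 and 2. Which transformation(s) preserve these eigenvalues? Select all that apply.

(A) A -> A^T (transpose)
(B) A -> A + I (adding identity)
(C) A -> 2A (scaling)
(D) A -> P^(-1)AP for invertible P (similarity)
A and D

Eigenvalues are preserved by:
1. Similarity transformations: A -> P^(-1)AP (same characteristic polynomial)
2. Transpose: A^T has the same eigenvalues as A

Eigenvalues are NOT preserved by:
- Adding identity: eigenvalues become 3+1, 2+1
- Scaling: eigenvalues become 6, 4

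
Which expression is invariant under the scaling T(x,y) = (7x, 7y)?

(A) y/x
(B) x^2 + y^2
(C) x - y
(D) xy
A

Under the uniform scaling T(x,y) = (7x, 7y):
Substitute the transformed coordinates into each option and compare with the original:
(A) y/x  ->  (7y)/(7x) = y/x   [equals y/x: invariant]
(B) x^2 + y^2  ->  (7x)^2 + (7y)^2 = 49x^2 + 49y^2   [differs from x^2 + y^2: not invariant]
(C) x - y  ->  (7x) - (7y) = 7x - 7y   [differs from x - y: not invariant]
(D) xy  ->  (7x)(7y) = 49xy   [differs from xy: not invariant]

Only option (A), y/x, is unchanged by the transformation.
The common factor 7 cancels in a ratio of coordinates, while sums, products and sums of squares pick up factors of 7 or 49.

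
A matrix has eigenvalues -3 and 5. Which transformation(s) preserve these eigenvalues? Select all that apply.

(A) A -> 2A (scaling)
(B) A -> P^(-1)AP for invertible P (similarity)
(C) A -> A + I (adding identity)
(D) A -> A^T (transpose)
B and D

Eigenvalues are preserved by:
1. Similarity transformations: A -> P^(-1)AP (same characteristic polynomial)
2. Transpose: A^T has the same eigenvalues as A

Eigenvalues are NOT preserved by:
- Adding identity: eigenvalues become -3+1, 5+1
- Scaling: eigenvalues become -6, 10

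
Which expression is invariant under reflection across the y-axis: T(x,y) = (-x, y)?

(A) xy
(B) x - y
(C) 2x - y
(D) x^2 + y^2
D

The map is reflection across the y-axis: T(x,y) = (-x, y).
Substitute the transformed coordinates into each option and compare with the original:
(A) xy  ->  (-x)(y) = -xy   [differs from xy: not invariant]
(B) x - y  ->  (-x) - (y) = -x - y   [differs from x - y: not invariant]
(C) 2x - y  ->  2(-x) - (y) = -2x - y   [differs from 2x - y: not invariant]
(D) x^2 + y^2  ->  (-x)^2 + (y)^2 = x^2 + y^2   [equals x^2 + y^2: invariant]

Only option (D), x^2 + y^2, is unchanged by the transformation.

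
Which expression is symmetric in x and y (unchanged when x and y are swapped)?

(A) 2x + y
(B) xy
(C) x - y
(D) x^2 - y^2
B

A symmetric expression is unchanged when the variables are permuted; here the transformation to test is the swap (x, y) -> (y, x).
Substitute the transformed coordinates into each option and compare with the original:
(A) 2x + y  ->  2(y) + (x) = x + 2y   [differs from 2x + y: not invariant]
(B) xy  ->  (y)(x) = xy   [equals xy: invariant]
(C) x - y  ->  (y) - (x) = -x + y   [differs from x - y: not invariant]
(D) x^2 - y^2  ->  (y)^2 - (x)^2 = -x^2 + y^2   [differs from x^2 - y^2: not invariant]

Only option (B), xy, is unchanged by the transformation.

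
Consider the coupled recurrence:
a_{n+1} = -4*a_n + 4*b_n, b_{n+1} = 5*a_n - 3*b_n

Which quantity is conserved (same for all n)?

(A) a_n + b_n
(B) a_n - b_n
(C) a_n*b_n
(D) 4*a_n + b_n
A

Replace a_n by a_{n+1} = -4*a_n + 4*b_n and b_n by b_{n+1} = 5*a_n - 3*b_n in each option and simplify:
(A) a_n + b_n  ->  (-4*a_n + 4*b_n) + (5*a_n - 3*b_n) = a_n + b_n   [conserved]
(B) a_n - b_n  ->  (-4*a_n + 4*b_n) - (5*a_n - 3*b_n) = -9*a_n + 7*b_n   [not conserved]
(C) a_n*b_n  ->  (-4*a_n + 4*b_n)*(5*a_n - 3*b_n) = -20*a_n^2 + 32*a_n*b_n - 12*b_n^2   [not conserved]
(D) 4*a_n + b_n  ->  4*(-4*a_n + 4*b_n) + (5*a_n - 3*b_n) = -11*a_n + 13*b_n   [not conserved]

Only (A) a_n + b_n returns to itself after one step, so it is the conserved quantity.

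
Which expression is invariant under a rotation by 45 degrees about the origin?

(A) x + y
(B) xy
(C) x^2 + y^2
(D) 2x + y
C

A rotation by 45 degrees sends (x, y) to (sqrt(2)x/2 - sqrt(2)y/2, sqrt(2)x/2 + sqrt(2)y/2).
Substitute the transformed coordinates into each option and compare with the original:
(A) x + y  ->  (sqrt(2)x/2 - sqrt(2)y/2) + (sqrt(2)x/2 + sqrt(2)y/2) = sqrt(2)x   [differs from x + y: not invariant]
(B) xy  ->  (sqrt(2)x/2 - sqrt(2)y/2)(sqrt(2)x/2 + sqrt(2)y/2) = x^2/2 - y^2/2   [differs from xy: not invariant]
(C) x^2 + y^2  ->  (sqrt(2)x/2 - sqrt(2)y/2)^2 + (sqrt(2)x/2 + sqrt(2)y/2)^2 = x^2 + y^2   [equals x^2 + y^2: invariant]
(D) 2x + y  ->  2(sqrt(2)x/2 - sqrt(2)y/2) + (sqrt(2)x/2 + sqrt(2)y/2) = 3sqrt(2)x/2 - sqrt(2)y/2   [differs from 2x + y: not invariant]

Only option (C), x^2 + y^2, is unchanged by the transformation.
Geometrically, x^2 + y^2 is the squared distance from the origin, which every rotation about the origin preserves.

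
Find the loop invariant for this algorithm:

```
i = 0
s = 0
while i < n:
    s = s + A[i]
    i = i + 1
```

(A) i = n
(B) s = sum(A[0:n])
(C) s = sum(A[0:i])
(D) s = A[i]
C

A loop invariant must hold before the first iteration and be re-established by every execution of the body.

(C) s = sum(A[0:i]): Initially i = 0 and s = 0 = sum of the empty slice A[0:0]. If s = sum(A[0:i]) holds at the top of an iteration, the body sets s to sum(A[0:i]) + A[i] = sum(A[0:i+1]) and then i to i+1, so s = sum(A[0:i]) holds again. At exit i = n, giving s = sum(A[0:n]).

The other options fail:
(A) i = n: false initially (i = 0); it is the exit condition, not an invariant.
(B) s = sum(A[0:n]): false before the loop (s = 0, not the full sum) -- it only becomes true at exit.
(D) s = A[i]: after the first iteration s = A[0] but i = 1, so s = A[i] compares s with the wrong element (and fails in general).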